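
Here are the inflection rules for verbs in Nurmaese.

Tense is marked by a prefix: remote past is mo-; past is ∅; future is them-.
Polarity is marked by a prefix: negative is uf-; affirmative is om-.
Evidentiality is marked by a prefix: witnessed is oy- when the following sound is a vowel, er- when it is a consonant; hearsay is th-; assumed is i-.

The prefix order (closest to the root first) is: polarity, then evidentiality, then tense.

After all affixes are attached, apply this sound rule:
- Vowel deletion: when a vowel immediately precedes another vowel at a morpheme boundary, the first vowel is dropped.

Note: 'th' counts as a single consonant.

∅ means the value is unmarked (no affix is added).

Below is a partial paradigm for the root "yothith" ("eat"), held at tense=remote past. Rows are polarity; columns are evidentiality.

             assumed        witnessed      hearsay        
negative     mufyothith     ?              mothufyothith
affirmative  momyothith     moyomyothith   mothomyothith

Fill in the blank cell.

Attach polarity negative uf- → ufyothith.
Attach evidentiality witnessed oy- (before vowel 'u') → oyufyothith.
Attach tense remote past mo- → mooyufyothith.
Apply vowel deletion: mooyufyothith → moyufyothith.

moyufyothith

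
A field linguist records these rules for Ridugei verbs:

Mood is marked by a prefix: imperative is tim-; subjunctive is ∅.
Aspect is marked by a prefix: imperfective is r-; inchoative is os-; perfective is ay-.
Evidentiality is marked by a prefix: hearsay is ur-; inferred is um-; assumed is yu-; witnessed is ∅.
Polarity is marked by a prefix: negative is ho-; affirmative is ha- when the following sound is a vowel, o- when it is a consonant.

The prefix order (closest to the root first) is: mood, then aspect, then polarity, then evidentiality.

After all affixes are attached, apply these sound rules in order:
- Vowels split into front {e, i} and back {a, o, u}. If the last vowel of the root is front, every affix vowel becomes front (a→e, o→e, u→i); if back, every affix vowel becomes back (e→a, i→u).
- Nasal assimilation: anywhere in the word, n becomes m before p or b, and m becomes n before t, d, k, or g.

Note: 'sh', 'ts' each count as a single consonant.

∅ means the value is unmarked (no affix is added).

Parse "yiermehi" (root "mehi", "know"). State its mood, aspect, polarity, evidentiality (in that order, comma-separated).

Segment: yu-o-r-mehi.
mood: ∅ → subjunctive.
aspect: r- → imperfective.
polarity: ha/o- → affirmative.
evidentiality: yu- → assumed.

subjunctive, imperfective, affirmative, assumed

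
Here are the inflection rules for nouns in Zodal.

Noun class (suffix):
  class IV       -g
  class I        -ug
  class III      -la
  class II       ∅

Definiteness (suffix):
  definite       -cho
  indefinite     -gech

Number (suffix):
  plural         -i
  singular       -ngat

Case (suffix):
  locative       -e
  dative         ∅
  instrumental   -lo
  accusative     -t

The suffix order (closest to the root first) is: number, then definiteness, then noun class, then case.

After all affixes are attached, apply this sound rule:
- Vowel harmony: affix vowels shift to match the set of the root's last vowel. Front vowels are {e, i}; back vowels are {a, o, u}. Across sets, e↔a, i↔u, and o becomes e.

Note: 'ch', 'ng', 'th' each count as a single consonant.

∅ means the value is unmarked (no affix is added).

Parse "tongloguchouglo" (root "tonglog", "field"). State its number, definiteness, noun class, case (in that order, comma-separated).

plural, definite, class I, instrumental

Segment: tonglog-i-cho-ug-lo.
number: -i → plural.
definiteness: -cho → definite.
noun class: -ug → class I.
case: -lo → instrumental.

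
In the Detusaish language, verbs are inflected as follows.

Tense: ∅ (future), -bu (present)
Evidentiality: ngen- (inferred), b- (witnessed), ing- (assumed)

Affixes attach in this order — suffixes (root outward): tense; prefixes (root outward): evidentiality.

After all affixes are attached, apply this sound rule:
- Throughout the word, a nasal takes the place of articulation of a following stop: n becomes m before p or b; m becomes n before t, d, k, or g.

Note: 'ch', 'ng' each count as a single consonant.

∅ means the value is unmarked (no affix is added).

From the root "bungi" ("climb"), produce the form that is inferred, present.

ngembungibu

Attach evidentiality inferred ngen- → ngenbungi.
Attach tense present -bu → ngenbungibu.
Apply nasal assimilation: ngenbungibu → ngembungibu.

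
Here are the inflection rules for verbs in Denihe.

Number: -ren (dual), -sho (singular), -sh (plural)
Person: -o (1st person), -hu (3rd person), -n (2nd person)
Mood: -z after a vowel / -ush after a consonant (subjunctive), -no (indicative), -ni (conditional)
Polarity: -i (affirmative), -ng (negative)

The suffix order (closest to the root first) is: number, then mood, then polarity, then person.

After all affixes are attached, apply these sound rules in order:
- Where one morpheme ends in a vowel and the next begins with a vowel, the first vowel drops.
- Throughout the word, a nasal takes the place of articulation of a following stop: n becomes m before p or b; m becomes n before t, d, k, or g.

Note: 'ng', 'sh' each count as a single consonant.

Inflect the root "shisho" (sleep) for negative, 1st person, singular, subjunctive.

shishoshozngo

Attach number singular -sho → shishosho.
Attach mood subjunctive -z (after vowel 'o') → shishoshoz.
Attach polarity negative -ng → shishoshozng.
Attach person 1st person -o → shishoshozngo.
Vowel deletion: no change.
Nasal assimilation: no change.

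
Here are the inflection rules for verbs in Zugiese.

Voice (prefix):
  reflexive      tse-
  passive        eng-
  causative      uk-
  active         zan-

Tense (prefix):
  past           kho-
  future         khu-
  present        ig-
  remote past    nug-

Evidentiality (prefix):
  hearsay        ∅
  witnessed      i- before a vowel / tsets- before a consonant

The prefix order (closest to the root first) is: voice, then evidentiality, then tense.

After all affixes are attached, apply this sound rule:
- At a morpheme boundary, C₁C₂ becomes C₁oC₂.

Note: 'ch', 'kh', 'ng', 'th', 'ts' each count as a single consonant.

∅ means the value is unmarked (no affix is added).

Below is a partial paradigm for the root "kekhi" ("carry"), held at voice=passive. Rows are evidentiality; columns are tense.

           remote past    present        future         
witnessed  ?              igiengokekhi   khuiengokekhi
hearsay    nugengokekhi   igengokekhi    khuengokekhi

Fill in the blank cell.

Attach voice passive eng- → engkekhi.
Attach evidentiality witnessed i- (before vowel 'e') → iengkekhi.
Attach tense remote past nug- → nugiengkekhi.
Apply epenthesis: nugiengkekhi → nugiengokekhi.

nugiengokekhi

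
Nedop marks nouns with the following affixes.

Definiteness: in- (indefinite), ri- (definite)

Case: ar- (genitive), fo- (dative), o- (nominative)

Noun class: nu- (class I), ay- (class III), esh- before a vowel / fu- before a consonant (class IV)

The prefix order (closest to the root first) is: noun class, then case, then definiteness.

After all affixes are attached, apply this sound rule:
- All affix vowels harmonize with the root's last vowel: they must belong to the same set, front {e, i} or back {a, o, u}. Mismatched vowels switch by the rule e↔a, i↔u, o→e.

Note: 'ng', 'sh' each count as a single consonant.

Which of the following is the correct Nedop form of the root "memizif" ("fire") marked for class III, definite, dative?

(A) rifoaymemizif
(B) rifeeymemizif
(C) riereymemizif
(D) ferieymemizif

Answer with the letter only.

B

Attach noun class class III ay- → aymemizif.
Attach case dative fo- → foaymemizif.
Attach definiteness definite ri- → rifoaymemizif.
Apply vowel harmony: rifoaymemizif → rifeeymemizif.
So the correct form is rifeeymemizif, option (B).
(D) ferieymemizif is wrong: it has the affixes in the wrong order.
(A) rifoaymemizif is wrong: it fails to apply the sound rule(s).
(C) riereymemizif is wrong: it uses genitive instead of dative for case.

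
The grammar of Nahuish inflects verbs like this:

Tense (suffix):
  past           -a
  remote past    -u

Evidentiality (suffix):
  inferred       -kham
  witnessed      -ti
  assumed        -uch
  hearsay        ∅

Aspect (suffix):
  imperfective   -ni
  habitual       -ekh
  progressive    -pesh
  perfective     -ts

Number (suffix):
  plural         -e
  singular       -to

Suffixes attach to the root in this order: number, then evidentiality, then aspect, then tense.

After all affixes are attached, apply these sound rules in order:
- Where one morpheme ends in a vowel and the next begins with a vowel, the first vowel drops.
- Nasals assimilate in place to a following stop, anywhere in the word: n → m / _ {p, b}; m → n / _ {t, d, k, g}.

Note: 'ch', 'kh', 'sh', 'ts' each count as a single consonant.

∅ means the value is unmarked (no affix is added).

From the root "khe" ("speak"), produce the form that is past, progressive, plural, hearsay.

Attach number plural -e → khee.
evidentiality = hearsay: zero marking, form stays khee.
Attach aspect progressive -pesh → kheepesh.
Attach tense past -a → kheepesha.
Apply vowel deletion: kheepesha → khepesha.
Nasal assimilation: no change.

khepesha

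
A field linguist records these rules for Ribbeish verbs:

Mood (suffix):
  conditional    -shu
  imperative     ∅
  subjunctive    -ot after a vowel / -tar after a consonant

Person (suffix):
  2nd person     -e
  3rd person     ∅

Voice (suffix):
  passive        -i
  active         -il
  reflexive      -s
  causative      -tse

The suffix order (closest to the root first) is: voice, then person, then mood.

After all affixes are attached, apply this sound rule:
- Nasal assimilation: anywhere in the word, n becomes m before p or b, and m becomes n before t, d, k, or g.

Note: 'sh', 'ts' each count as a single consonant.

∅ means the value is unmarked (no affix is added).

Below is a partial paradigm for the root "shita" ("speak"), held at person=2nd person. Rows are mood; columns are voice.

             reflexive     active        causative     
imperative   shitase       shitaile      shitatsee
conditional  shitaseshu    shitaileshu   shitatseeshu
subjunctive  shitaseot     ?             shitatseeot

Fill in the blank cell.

Attach voice active -il → shitail.
Attach person 2nd person -e → shitaile.
Attach mood subjunctive -ot (after vowel 'e') → shitaileot.
Nasal assimilation: no change.

shitaileot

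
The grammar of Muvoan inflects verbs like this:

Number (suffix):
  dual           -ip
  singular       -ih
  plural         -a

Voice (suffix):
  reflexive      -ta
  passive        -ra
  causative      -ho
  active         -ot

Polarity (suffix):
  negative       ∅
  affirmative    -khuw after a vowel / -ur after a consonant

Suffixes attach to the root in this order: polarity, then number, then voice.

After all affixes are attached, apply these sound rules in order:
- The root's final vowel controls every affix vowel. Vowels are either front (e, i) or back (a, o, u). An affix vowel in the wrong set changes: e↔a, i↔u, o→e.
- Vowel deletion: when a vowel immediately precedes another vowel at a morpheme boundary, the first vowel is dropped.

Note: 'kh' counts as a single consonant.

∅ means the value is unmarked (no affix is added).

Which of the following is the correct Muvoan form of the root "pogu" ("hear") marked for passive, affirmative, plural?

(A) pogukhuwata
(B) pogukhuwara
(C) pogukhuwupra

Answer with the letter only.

B

Attach polarity affirmative -khuw (after vowel 'u') → pogukhuw.
Attach number plural -a → pogukhuwa.
Attach voice passive -ra → pogukhuwara.
Vowel harmony: no change.
Vowel deletion: no change.
So the correct form is pogukhuwara, option (B).
(A) pogukhuwata is wrong: it uses reflexive instead of passive for voice.
(C) pogukhuwupra is wrong: it uses dual instead of plural for number.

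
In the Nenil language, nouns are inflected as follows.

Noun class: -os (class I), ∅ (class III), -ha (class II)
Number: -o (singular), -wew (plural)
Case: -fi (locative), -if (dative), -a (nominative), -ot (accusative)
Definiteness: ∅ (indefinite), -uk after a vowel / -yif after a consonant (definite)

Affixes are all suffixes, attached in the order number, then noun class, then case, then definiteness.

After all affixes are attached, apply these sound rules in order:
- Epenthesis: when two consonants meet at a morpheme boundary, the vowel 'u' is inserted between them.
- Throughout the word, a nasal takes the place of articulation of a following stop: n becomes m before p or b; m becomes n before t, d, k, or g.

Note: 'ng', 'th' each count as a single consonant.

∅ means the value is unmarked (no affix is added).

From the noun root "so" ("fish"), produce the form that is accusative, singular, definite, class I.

Attach number singular -o → soo.
Attach noun class class I -os → sooos.
Attach case accusative -ot → sooosot.
Attach definiteness definite -yif (after consonant 't') → sooosotyif.
Apply epenthesis: sooosotyif → sooosotuyif.
Nasal assimilation: no change.

sooosotuyif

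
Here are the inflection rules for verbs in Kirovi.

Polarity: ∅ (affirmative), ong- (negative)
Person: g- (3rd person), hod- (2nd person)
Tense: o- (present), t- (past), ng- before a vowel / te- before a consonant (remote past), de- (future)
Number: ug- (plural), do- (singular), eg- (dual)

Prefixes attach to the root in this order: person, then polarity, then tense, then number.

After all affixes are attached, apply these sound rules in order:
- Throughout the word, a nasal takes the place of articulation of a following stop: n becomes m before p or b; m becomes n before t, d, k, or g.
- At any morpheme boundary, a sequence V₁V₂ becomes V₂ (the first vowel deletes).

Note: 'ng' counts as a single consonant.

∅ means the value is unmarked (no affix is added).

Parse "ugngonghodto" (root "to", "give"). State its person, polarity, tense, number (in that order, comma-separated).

Segment: ug-ng-ong-hod-to.
person: hod- → 2nd person.
polarity: ong- → negative.
tense: ng/te- → remote past.
number: ug- → plural.

2nd person, negative, remote past, plural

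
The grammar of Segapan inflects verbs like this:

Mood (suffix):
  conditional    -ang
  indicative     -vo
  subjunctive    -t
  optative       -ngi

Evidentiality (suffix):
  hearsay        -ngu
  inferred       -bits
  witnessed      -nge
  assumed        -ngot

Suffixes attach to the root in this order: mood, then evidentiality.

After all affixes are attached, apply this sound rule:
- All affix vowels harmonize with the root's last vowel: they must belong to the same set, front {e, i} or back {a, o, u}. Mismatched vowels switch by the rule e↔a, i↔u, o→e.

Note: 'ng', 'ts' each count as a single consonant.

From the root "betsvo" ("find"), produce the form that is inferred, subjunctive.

Attach mood subjunctive -t → betsvot.
Attach evidentiality inferred -bits → betsvotbits.
Apply vowel harmony: betsvotbits → betsvotbuts.

betsvotbuts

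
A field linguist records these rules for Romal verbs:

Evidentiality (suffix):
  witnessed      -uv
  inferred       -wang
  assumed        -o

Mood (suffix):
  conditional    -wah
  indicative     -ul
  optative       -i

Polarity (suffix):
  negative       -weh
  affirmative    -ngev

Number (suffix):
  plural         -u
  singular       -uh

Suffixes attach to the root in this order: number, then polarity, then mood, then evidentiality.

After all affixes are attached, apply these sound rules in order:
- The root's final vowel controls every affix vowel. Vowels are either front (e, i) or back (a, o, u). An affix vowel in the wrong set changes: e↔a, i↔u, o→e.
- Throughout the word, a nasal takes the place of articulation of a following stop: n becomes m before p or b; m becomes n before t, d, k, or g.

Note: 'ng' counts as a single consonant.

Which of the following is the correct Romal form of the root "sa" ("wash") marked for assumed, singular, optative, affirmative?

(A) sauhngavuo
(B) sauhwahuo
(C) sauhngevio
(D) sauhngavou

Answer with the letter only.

Attach number singular -uh → sauh.
Attach polarity affirmative -ngev → sauhngev.
Attach mood optative -i → sauhngevi.
Attach evidentiality assumed -o → sauhngevio.
Apply vowel harmony: sauhngevio → sauhngavuo.
Nasal assimilation: no change.
So the correct form is sauhngavuo, option (A).
(C) sauhngevio is wrong: it fails to apply the sound rule(s).
(B) sauhwahuo is wrong: it uses negative instead of affirmative for polarity.
(D) sauhngavou is wrong: it has the affixes in the wrong order.

A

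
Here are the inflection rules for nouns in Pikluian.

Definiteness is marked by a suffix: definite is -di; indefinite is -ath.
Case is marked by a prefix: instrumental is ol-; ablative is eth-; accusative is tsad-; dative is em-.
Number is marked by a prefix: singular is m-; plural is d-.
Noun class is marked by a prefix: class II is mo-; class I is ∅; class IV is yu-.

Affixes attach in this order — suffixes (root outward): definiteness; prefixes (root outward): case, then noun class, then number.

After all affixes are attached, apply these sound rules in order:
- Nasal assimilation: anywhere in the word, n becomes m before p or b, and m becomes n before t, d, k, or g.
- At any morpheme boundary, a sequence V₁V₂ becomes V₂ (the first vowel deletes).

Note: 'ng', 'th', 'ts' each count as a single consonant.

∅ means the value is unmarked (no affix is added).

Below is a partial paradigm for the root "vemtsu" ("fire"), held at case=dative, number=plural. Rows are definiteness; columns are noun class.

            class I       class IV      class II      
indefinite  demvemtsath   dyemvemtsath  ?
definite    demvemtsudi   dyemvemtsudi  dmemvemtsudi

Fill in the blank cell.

Attach case dative em- → emvemtsu.
Attach noun class class II mo- → moemvemtsu.
Attach definiteness indefinite -ath → moemvemtsuath.
Attach number plural d- → dmoemvemtsuath.
Nasal assimilation: no change.
Apply vowel deletion: dmoemvemtsuath → dmemvemtsath.

dmemvemtsath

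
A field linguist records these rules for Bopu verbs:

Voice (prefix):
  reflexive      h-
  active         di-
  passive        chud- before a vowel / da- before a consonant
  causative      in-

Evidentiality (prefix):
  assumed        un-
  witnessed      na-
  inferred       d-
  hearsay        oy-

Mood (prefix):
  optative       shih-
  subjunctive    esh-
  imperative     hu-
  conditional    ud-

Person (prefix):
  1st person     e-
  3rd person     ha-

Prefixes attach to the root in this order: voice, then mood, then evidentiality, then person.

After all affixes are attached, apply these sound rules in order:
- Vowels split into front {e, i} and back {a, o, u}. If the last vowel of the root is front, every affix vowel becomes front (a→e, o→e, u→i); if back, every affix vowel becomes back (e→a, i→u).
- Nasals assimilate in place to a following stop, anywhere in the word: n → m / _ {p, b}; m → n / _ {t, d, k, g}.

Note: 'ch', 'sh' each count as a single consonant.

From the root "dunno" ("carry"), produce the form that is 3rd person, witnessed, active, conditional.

hanauddudunno

Attach voice active di- → didunno.
Attach mood conditional ud- → uddidunno.
Attach evidentiality witnessed na- → nauddidunno.
Attach person 3rd person ha- → hanauddidunno.
Apply vowel harmony: hanauddidunno → hanauddudunno.
Nasal assimilation: no change.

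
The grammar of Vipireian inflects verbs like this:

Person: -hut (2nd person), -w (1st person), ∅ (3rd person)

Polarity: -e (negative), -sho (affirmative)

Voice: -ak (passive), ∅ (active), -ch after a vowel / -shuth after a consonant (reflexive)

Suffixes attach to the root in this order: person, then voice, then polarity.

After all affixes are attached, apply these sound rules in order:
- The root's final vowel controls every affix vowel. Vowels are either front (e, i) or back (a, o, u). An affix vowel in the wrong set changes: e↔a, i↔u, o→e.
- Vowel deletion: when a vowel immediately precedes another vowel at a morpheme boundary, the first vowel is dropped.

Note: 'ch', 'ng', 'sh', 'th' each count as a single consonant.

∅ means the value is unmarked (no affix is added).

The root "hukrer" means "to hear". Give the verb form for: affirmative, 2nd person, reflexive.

Attach person 2nd person -hut → hukrerhut.
Attach voice reflexive -shuth (after consonant 't') → hukrerhutshuth.
Attach polarity affirmative -sho → hukrerhutshuthsho.
Apply vowel harmony: hukrerhutshuthsho → hukrerhitshithshe.
Vowel deletion: no change.

hukrerhitshithshe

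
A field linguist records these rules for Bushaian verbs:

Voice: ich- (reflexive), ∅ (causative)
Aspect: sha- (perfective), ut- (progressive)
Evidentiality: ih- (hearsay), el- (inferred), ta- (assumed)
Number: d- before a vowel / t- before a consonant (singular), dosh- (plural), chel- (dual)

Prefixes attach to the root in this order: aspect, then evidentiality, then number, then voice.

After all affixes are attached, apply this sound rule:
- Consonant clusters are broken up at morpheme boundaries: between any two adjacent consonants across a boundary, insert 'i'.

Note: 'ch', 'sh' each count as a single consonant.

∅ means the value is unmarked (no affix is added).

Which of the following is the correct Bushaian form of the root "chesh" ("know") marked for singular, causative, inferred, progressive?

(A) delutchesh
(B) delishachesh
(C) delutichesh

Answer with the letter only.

Attach aspect progressive ut- → utchesh.
Attach evidentiality inferred el- → elutchesh.
Attach number singular d- (before vowel 'e') → delutchesh.
voice = causative: zero marking, form stays delutchesh.
Apply epenthesis: delutchesh → delutichesh.
So the correct form is delutichesh, option (C).
(A) delutchesh is wrong: it fails to apply the sound rule(s).
(B) delishachesh is wrong: it uses perfective instead of progressive for aspect.

C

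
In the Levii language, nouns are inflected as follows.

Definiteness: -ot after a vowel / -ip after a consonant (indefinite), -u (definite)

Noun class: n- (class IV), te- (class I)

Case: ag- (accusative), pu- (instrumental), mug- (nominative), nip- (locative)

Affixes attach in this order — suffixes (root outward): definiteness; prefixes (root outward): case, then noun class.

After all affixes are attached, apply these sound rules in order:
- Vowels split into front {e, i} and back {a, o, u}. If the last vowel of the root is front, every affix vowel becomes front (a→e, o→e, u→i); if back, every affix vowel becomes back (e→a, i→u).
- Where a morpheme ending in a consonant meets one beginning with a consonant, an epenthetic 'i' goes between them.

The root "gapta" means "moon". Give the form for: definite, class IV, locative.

Attach case locative nip- → nipgapta.
Attach noun class class IV n- → nnipgapta.
Attach definiteness definite -u → nnipgaptau.
Apply vowel harmony: nnipgaptau → nnupgaptau.
Apply epenthesis: nnupgaptau → ninupigaptau.

ninupigaptau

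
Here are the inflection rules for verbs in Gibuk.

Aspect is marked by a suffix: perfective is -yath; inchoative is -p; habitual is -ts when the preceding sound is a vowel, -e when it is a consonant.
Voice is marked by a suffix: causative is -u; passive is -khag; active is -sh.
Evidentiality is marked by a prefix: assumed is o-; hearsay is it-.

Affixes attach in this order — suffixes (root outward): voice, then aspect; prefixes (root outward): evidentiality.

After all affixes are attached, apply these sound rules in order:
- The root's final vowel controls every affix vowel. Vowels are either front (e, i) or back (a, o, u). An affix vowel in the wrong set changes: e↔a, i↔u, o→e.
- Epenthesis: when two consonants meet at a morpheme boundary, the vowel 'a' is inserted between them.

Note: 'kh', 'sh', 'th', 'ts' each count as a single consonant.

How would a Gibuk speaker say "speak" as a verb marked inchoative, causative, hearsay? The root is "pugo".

Attach evidentiality hearsay it- → itpugo.
Attach voice causative -u → itpugou.
Attach aspect inchoative -p → itpugoup.
Apply vowel harmony: itpugoup → utpugoup.
Apply epenthesis: utpugoup → utapugoup.

utapugoup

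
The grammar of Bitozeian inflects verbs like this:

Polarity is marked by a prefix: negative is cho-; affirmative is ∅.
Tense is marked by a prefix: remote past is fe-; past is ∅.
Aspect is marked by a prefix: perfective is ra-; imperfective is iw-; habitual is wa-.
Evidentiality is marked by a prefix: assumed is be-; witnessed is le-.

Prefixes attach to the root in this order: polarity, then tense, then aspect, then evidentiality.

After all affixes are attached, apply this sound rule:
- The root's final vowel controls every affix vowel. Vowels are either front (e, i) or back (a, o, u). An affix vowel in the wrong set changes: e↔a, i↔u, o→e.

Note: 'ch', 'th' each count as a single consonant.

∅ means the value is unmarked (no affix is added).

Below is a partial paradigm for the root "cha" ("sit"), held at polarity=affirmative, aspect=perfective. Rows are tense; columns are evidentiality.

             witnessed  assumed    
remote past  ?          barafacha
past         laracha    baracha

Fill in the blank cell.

larafacha

polarity = affirmative: zero marking, form stays cha.
Attach tense remote past fe- → fecha.
Attach aspect perfective ra- → rafecha.
Attach evidentiality witnessed le- → lerafecha.
Apply vowel harmony: lerafecha → larafacha.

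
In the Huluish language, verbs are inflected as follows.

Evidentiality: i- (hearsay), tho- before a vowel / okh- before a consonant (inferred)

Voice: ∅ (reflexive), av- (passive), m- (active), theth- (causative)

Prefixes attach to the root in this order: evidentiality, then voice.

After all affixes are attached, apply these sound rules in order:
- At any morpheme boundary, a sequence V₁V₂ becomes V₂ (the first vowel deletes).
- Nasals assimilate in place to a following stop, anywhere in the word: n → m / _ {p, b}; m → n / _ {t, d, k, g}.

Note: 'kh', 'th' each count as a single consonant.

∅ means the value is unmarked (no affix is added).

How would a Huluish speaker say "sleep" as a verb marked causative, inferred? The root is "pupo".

thethokhpupo

Attach evidentiality inferred okh- (before consonant 'p') → okhpupo.
Attach voice causative theth- → thethokhpupo.
Vowel deletion: no change.
Nasal assimilation: no change.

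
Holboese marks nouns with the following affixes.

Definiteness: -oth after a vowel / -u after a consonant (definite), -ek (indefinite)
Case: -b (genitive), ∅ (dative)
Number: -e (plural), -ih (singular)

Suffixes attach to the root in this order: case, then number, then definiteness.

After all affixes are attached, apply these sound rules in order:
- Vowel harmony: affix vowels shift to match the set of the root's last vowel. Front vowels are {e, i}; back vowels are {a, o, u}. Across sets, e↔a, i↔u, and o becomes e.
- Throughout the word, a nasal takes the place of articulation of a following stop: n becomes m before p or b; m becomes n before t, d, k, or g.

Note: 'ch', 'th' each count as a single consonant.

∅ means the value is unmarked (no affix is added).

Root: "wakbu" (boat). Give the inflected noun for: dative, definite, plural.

case = dative: zero marking, form stays wakbu.
Attach number plural -e → wakbue.
Attach definiteness definite -oth (after vowel 'e') → wakbueoth.
Apply vowel harmony: wakbueoth → wakbuaoth.
Nasal assimilation: no change.

wakbuaoth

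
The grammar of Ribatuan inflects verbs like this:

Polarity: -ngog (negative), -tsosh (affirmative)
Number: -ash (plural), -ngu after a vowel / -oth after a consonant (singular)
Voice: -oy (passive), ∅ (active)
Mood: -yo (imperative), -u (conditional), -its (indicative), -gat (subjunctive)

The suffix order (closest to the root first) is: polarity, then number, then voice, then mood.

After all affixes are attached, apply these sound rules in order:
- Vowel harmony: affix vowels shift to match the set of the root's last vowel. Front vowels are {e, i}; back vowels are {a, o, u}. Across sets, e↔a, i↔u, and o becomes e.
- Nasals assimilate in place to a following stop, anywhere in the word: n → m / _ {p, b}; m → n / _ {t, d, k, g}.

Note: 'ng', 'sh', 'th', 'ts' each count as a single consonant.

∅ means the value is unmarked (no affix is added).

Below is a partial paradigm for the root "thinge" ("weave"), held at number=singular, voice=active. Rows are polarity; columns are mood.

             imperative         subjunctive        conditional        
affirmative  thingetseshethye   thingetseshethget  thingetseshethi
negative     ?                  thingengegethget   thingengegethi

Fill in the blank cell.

thingengegethye

Attach polarity negative -ngog → thingengog.
Attach number singular -oth (after consonant 'g') → thingengogoth.
voice = active: zero marking, form stays thingengogoth.
Attach mood imperative -yo → thingengogothyo.
Apply vowel harmony: thingengogothyo → thingengegethye.
Nasal assimilation: no change.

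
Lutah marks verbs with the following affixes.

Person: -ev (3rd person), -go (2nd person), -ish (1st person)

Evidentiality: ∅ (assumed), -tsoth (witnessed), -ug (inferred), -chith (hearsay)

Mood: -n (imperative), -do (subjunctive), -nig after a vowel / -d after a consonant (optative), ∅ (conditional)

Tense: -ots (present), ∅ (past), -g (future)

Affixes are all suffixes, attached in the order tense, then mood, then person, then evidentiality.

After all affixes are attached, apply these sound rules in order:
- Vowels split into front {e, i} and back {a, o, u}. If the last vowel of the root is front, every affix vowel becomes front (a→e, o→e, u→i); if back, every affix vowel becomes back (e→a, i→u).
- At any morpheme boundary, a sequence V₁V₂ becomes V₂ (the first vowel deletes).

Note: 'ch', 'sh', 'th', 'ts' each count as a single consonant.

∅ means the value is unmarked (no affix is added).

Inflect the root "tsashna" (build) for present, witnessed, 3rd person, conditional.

tsashnotsavtsoth

Attach tense present -ots → tsashnaots.
mood = conditional: zero marking, form stays tsashnaots.
Attach person 3rd person -ev → tsashnaotsev.
Attach evidentiality witnessed -tsoth → tsashnaotsevtsoth.
Apply vowel harmony: tsashnaotsevtsoth → tsashnaotsavtsoth.
Apply vowel deletion: tsashnaotsavtsoth → tsashnotsavtsoth.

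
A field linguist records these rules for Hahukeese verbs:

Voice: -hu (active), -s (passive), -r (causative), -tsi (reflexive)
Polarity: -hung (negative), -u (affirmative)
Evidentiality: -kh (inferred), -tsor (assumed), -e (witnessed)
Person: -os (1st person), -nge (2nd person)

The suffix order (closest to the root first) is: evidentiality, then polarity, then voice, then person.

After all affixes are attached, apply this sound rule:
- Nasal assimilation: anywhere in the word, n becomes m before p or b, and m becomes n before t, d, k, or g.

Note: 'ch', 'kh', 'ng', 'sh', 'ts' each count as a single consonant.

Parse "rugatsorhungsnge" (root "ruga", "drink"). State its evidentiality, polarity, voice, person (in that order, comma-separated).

Segment: ruga-tsor-hung-s-nge.
evidentiality: -tsor → assumed.
polarity: -hung → negative.
voice: -s → passive.
person: -nge → 2nd person.

assumed, negative, passive, 2nd person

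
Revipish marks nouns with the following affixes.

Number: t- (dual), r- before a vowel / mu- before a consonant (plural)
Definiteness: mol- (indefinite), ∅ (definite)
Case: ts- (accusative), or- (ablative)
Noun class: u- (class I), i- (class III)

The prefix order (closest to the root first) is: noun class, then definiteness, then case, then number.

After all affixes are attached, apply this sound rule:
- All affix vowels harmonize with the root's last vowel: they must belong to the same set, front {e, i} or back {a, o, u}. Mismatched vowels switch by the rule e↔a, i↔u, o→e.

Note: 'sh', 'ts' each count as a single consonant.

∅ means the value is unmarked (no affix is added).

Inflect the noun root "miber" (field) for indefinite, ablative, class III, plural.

Attach noun class class III i- → imiber.
Attach definiteness indefinite mol- → molimiber.
Attach case ablative or- → ormolimiber.
Attach number plural r- (before vowel 'o') → rormolimiber.
Apply vowel harmony: rormolimiber → rermelimiber.

rermelimiber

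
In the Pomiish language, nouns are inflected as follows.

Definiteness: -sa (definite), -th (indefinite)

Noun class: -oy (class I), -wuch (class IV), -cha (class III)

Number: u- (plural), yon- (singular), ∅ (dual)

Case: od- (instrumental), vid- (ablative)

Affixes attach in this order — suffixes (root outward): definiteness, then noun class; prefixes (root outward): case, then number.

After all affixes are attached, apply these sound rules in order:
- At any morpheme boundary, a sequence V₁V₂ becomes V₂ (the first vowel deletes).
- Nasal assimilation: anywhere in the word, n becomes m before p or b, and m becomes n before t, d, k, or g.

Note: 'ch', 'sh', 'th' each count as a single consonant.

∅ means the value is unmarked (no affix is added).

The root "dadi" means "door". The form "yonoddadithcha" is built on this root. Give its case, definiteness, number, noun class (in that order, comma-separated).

Segment: yon-od-dadi-th-cha.
case: od- → instrumental.
definiteness: -th → indefinite.
number: yon- → singular.
noun class: -cha → class III.

instrumental, indefinite, singular, class III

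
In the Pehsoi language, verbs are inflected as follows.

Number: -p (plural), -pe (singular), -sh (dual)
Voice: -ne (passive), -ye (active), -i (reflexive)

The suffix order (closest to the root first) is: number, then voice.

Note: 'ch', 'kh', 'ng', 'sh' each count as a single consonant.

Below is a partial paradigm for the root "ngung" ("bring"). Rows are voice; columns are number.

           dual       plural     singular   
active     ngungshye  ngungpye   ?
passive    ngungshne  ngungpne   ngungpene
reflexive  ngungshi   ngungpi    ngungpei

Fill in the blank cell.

ngungpeye

Attach number singular -pe → ngungpe.
Attach voice active -ye → ngungpeye.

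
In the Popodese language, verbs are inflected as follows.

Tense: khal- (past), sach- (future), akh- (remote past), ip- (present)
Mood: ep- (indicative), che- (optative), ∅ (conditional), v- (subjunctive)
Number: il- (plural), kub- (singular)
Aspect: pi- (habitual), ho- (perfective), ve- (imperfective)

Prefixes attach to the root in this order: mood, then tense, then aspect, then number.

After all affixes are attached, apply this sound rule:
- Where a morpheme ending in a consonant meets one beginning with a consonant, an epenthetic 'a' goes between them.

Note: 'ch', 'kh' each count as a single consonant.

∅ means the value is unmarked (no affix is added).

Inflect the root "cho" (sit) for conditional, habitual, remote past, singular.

kubapiakhacho

mood = conditional: zero marking, form stays cho.
Attach tense remote past akh- → akhcho.
Attach aspect habitual pi- → piakhcho.
Attach number singular kub- → kubpiakhcho.
Apply epenthesis: kubpiakhcho → kubapiakhacho.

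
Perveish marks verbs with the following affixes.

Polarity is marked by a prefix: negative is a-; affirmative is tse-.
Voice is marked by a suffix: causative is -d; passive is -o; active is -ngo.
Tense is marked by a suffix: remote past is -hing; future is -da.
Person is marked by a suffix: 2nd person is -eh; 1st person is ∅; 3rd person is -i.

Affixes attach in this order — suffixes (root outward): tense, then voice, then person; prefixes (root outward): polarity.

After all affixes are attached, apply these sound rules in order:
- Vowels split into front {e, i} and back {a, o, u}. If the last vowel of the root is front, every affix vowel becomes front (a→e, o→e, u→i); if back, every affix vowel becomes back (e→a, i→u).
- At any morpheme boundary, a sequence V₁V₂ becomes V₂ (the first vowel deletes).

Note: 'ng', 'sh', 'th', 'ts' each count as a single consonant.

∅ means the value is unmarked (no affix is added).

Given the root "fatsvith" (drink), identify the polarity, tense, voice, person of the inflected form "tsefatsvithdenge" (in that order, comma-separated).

Segment: tse-fatsvith-da-ngo.
polarity: tse- → affirmative.
tense: -da → future.
voice: -ngo → active.
person: ∅ → 1st person.

affirmative, future, active, 1st person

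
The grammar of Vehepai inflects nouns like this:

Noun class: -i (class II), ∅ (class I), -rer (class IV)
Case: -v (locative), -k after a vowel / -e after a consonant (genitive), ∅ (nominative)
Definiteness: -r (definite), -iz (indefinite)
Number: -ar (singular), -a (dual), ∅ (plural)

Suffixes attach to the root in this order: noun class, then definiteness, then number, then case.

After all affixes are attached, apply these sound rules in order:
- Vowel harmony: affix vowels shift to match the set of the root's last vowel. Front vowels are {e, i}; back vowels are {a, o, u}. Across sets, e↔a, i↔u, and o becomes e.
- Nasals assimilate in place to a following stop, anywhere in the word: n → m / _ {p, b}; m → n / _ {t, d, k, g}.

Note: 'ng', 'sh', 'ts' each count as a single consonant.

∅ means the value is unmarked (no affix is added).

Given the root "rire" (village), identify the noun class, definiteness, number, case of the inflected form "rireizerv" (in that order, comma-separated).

class I, indefinite, singular, locative

Segment: rire-iz-ar-v.
noun class: ∅ → class I.
definiteness: -iz → indefinite.
number: -ar → singular.
case: -v → locative.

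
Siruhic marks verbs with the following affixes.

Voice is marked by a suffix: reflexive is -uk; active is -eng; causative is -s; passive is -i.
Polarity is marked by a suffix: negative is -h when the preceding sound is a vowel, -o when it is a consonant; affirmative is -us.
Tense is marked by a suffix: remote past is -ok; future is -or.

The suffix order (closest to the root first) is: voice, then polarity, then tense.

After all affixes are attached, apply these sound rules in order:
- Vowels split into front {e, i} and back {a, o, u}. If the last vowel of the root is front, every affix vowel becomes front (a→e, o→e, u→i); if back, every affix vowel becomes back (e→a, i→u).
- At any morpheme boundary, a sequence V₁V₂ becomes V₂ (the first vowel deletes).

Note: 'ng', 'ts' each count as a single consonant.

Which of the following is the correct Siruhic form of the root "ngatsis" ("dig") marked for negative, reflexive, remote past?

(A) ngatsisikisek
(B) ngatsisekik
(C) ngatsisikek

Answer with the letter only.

Attach voice reflexive -uk → ngatsisuk.
Attach polarity negative -o (after consonant 'k') → ngatsisuko.
Attach tense remote past -ok → ngatsisukook.
Apply vowel harmony: ngatsisukook → ngatsisikeek.
Apply vowel deletion: ngatsisikeek → ngatsisikek.
So the correct form is ngatsisikek, option (C).
(B) ngatsisekik is wrong: it has the affixes in the wrong order.
(A) ngatsisikisek is wrong: it uses affirmative instead of negative for polarity.

C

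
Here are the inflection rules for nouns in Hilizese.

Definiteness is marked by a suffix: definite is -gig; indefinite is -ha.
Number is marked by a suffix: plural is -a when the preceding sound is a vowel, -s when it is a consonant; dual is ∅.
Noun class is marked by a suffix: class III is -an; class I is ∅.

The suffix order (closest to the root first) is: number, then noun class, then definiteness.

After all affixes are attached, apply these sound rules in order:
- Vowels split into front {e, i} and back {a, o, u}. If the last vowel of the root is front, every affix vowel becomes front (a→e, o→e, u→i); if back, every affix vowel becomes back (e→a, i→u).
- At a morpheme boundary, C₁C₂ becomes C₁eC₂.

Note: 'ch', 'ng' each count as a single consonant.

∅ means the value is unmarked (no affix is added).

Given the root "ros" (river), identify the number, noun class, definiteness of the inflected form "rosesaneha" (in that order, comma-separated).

plural, class III, indefinite

Segment: ros-s-an-ha.
number: -a/s → plural.
noun class: -an → class III.
definiteness: -ha → indefinite.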